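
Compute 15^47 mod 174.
135

Repeated squaring. Binary of 47 = 101111.
15^1 ≡ 15 (mod 174); 15^2 ≡ 51 (mod 174); 15^4 ≡ 165 (mod 174); 15^8 ≡ 81 (mod 174); 15^16 ≡ 123 (mod 174); 15^32 ≡ 165 (mod 174)
15^47 = 15^1 × 15^2 × 15^4 × 15^8 × 15^32 ≡ 135 (mod 174)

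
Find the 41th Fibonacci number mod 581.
370

Matrix identity: Q^n = [[F_(n+1), F_n], [F_n, F_(n-1)]] with Q = [[1,1],[1,0]].
n = 41 = 101001₂. Square-and-multiply, entries mod 581:
Q^1 = [[1,1],[1,0]]
Q^2 = (Q^1)² = [[2,1],[1,1]]
Q^5 = (Q^2)²·Q = [[8,5],[5,3]]
Q^10 = (Q^5)² = [[89,55],[55,34]]
Q^20 = (Q^10)² = [[488,374],[374,114]]
Q^41 = (Q^20)²·Q = [[90,370],[370,301]]
F_41 mod 581 = Q^41[0][1] = 370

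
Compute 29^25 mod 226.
203

Repeated squaring. Binary of 25 = 11001.
29^1 ≡ 29 (mod 226); 29^2 ≡ 163 (mod 226); 29^4 ≡ 127 (mod 226); 29^8 ≡ 83 (mod 226); 29^16 ≡ 109 (mod 226)
29^25 = 29^1 × 29^8 × 29^16 ≡ 203 (mod 226)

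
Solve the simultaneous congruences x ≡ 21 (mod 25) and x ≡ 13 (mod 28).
321

Using Chinese Remainder Theorem:
M = 25 × 28 = 700
M1 = 28, M2 = 25
y1 = 28^(-1) mod 25 = 17
y2 = 25^(-1) mod 28 = 9
x = (21×28×17 + 13×25×9) mod 700 = 321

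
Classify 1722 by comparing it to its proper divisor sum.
abundant

Proper divisors of 1722: sum = 1 + 2 + 3 + 6 + 7 + 14 + 21 + 41 + 42 + 82 + 123 + 246 + 287 + 574 + 861 = 2310
Since 2310 > 1722, 1722 is abundant.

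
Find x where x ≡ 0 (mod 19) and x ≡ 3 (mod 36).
399

Using Chinese Remainder Theorem:
M = 19 × 36 = 684
M1 = 36, M2 = 19
y1 = 36^(-1) mod 19 = 9
y2 = 19^(-1) mod 36 = 19
x = (0×36×9 + 3×19×19) mod 684 = 399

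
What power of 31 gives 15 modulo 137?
124

Baby-step giant-step with step n = ⌈√137⌉ = 12.
Baby steps 31^j mod 137 (j:value) for j=0..11: 0:1, 1:31, 2:2, 3:62, 4:4, 5:124, 6:8, 7:111, 8:16, 9:85, 10:32, 11:33.
Giant-step multiplier: 31^(-12) ≡ 31^(136-12) = 31^124 ≡ 15 (mod 137).
Giant steps γ_i = 15·15^i mod 137: γ_0=15, γ_1=88, γ_2=87, γ_3=72, γ_4=121, γ_5=34, γ_6=99, γ_7=115, γ_8=81, γ_9=119, γ_10=4 (in table at j=4).
x = i·n + j = 10·12 + 4 = 124.
Check: 31^124 ≡ 15 (mod 137).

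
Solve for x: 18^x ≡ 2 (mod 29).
23

Baby-step giant-step with step n = ⌈√29⌉ = 6.
Baby steps 18^j mod 29 (j:value) for j=0..5: 0:1, 1:18, 2:5, 3:3, 4:25, 5:15.
Giant-step multiplier: 18^(-6) ≡ 18^(28-6) = 18^22 ≡ 13 (mod 29).
Giant steps γ_i = 2·13^i mod 29: γ_0=2, γ_1=26, γ_2=19, γ_3=15 (in table at j=5).
x = i·n + j = 3·6 + 5 = 23.
Check: 18^23 ≡ 2 (mod 29).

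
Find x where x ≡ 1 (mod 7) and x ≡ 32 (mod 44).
120

Using Chinese Remainder Theorem:
M = 7 × 44 = 308
M1 = 44, M2 = 7
y1 = 44^(-1) mod 7 = 4
y2 = 7^(-1) mod 44 = 19
x = (1×44×4 + 32×7×19) mod 308 = 120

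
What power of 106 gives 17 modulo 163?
111

Baby-step giant-step with step n = ⌈√163⌉ = 13.
Baby steps 106^j mod 163 (j:value) for j=0..12: 0:1, 1:106, 2:152, 3:138, 4:121, 5:112, 6:136, 7:72, 8:134, 9:23, 10:156, 11:73, 12:77.
Giant-step multiplier: 106^(-13) ≡ 106^(162-13) = 106^149 ≡ 68 (mod 163).
Giant steps γ_i = 17·68^i mod 163: γ_0=17, γ_1=15, γ_2=42, γ_3=85, γ_4=75, γ_5=47, γ_6=99, γ_7=49, γ_8=72 (in table at j=7).
x = i·n + j = 8·13 + 7 = 111.
Check: 106^111 ≡ 17 (mod 163).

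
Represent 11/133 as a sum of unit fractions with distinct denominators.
1/13 + 1/173 + 1/299117

Greedy algorithm:
11/133: ceiling(133/11) = 13, use 1/13
10/1729: ceiling(1729/10) = 173, use 1/173
1/299117: ceiling(299117/1) = 299117, use 1/299117
Result: 11/133 = 1/13 + 1/173 + 1/299117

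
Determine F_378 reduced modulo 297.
208

Matrix identity: Q^n = [[F_(n+1), F_n], [F_n, F_(n-1)]] with Q = [[1,1],[1,0]].
n = 378 = 101111010₂. Square-and-multiply, entries mod 297:
Q^1 = [[1,1],[1,0]]
Q^2 = (Q^1)² = [[2,1],[1,1]]
Q^5 = (Q^2)²·Q = [[8,5],[5,3]]
Q^11 = (Q^5)²·Q = [[144,89],[89,55]]
Q^23 = (Q^11)²·Q = [[36,145],[145,188]]
Q^47 = (Q^23)²·Q = [[153,46],[46,107]]
Q^94 = (Q^47)² = [[280,80],[80,200]]
Q^189 = (Q^94)²·Q = [[242,155],[155,87]]
Q^378 = (Q^189)² = [[23,208],[208,112]]
F_378 mod 297 = Q^378[0][1] = 208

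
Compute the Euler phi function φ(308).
120

308 = 2^2 × 7 × 11
φ(n) = n × ∏(1 - 1/p) for each prime p dividing n
φ(308) = 308 × (1 - 1/2) × (1 - 1/7) × (1 - 1/11) = 120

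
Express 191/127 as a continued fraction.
[1; 1, 1, 63]

Euclidean algorithm steps:
191 = 1 × 127 + 64
127 = 1 × 64 + 63
64 = 1 × 63 + 1
63 = 63 × 1 + 0
Continued fraction: [1; 1, 1, 63]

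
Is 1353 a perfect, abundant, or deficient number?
deficient

Proper divisors of 1353: sum = 1 + 3 + 11 + 33 + 41 + 123 + 451 = 663
Since 663 < 1353, 1353 is deficient.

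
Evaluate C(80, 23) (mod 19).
4

Using Lucas' theorem:
Write n=80 and k=23 in base 19:
n in base 19: [4, 4]
k in base 19: [1, 4]
C(80,23) mod 19 = ∏ C(n_i, k_i) mod 19
Digit binomials (mod 19): C(4,1) = 4; C(4,4) = 1
Product: 4 × 1 = 4 ≡ 4 (mod 19)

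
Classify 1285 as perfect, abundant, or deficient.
deficient

Proper divisors of 1285: sum = 1 + 5 + 257 = 263
Since 263 < 1285, 1285 is deficient.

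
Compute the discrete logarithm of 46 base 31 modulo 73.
18

Baby-step giant-step with step n = ⌈√73⌉ = 9.
Baby steps 31^j mod 73 (j:value) for j=0..8: 0:1, 1:31, 2:12, 3:7, 4:71, 5:11, 6:49, 7:59, 8:4.
Giant-step multiplier: 31^(-9) ≡ 31^(72-9) = 31^63 ≡ 63 (mod 73).
Giant steps γ_i = 46·63^i mod 73: γ_0=46, γ_1=51, γ_2=1 (in table at j=0).
x = i·n + j = 2·9 + 0 = 18.
Check: 31^18 ≡ 46 (mod 73).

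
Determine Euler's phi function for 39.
24

39 = 3 × 13
φ(n) = n × ∏(1 - 1/p) for each prime p dividing n
φ(39) = 39 × (1 - 1/3) × (1 - 1/13) = 24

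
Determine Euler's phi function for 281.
280

281 = 281
φ(n) = n × ∏(1 - 1/p) for each prime p dividing n
φ(281) = 281 × (1 - 1/281) = 280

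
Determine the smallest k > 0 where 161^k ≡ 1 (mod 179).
89

179 is prime, so ord(161) divides φ(179) = 178.
Divisors of 178: 1, 2, 89, 178.
Repeated squaring: 161^1 ≡ 161, 161^2 ≡ 145, 161^4 ≡ 82, 161^8 ≡ 101, 161^16 ≡ 177, 161^32 ≡ 4, 161^64 ≡ 16, 161^128 ≡ 77 (mod 179).
Test 161^d mod 179 for each divisor d in increasing order:
161^1 ≡ 161
161^2 ≡ 145
161^89 = 161^64·161^16·161^8·161^1 ≡ 1  ← first divisor giving 1
The order is 89.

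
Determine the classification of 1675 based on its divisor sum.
deficient

Proper divisors of 1675: sum = 1 + 5 + 25 + 67 + 335 = 433
Since 433 < 1675, 1675 is deficient.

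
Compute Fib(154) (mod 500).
447

Matrix identity: Q^n = [[F_(n+1), F_n], [F_n, F_(n-1)]] with Q = [[1,1],[1,0]].
n = 154 = 10011010₂. Square-and-multiply, entries mod 500:
Q^1 = [[1,1],[1,0]]
Q^2 = (Q^1)² = [[2,1],[1,1]]
Q^4 = (Q^2)² = [[5,3],[3,2]]
Q^9 = (Q^4)²·Q = [[55,34],[34,21]]
Q^19 = (Q^9)²·Q = [[265,181],[181,84]]
Q^38 = (Q^19)² = [[486,169],[169,317]]
Q^77 = (Q^38)²·Q = [[464,257],[257,207]]
Q^154 = (Q^77)² = [[345,447],[447,398]]
F_154 mod 500 = Q^154[0][1] = 447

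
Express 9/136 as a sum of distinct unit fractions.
1/16 + 1/272

Greedy algorithm:
9/136: ceiling(136/9) = 16, use 1/16
1/272: ceiling(272/1) = 272, use 1/272
Result: 9/136 = 1/16 + 1/272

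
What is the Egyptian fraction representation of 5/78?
1/16 + 1/624

Greedy algorithm:
5/78: ceiling(78/5) = 16, use 1/16
1/624: ceiling(624/1) = 624, use 1/624
Result: 5/78 = 1/16 + 1/624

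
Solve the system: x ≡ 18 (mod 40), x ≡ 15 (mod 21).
498

Using Chinese Remainder Theorem:
M = 40 × 21 = 840
M1 = 21, M2 = 40
y1 = 21^(-1) mod 40 = 21
y2 = 40^(-1) mod 21 = 10
x = (18×21×21 + 15×40×10) mod 840 = 498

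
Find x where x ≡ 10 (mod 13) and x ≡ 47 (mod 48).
335

Using Chinese Remainder Theorem:
M = 13 × 48 = 624
M1 = 48, M2 = 13
y1 = 48^(-1) mod 13 = 3
y2 = 13^(-1) mod 48 = 37
x = (10×48×3 + 47×13×37) mod 624 = 335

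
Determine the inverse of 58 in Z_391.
209

gcd(58, 391) = 1, so the inverse exists.
Extended Euclidean algorithm on (391, 58):
391 = 6 × 58 + 43  ⟹  43 = (1)·391 + (-6)·58
58 = 1 × 43 + 15  ⟹  15 = (-1)·391 + (7)·58
43 = 2 × 15 + 13  ⟹  13 = (3)·391 + (-20)·58
15 = 1 × 13 + 2  ⟹  2 = (-4)·391 + (27)·58
13 = 6 × 2 + 1  ⟹  1 = (27)·391 + (-182)·58
So (-182)·58 ≡ 1 (mod 391), i.e. 58^(-1) ≡ -182 ≡ 209 (mod 391).
Check: 58 × 209 = 12122 ≡ 1 (mod 391)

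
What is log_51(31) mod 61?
43

Baby-step giant-step with step n = ⌈√61⌉ = 8.
Baby steps 51^j mod 61 (j:value) for j=0..7: 0:1, 1:51, 2:39, 3:37, 4:57, 5:40, 6:27, 7:35.
Giant-step multiplier: 51^(-8) ≡ 51^(60-8) = 51^52 ≡ 42 (mod 61).
Giant steps γ_i = 31·42^i mod 61: γ_0=31, γ_1=21, γ_2=28, γ_3=17, γ_4=43, γ_5=37 (in table at j=3).
x = i·n + j = 5·8 + 3 = 43.
Check: 51^43 ≡ 31 (mod 61).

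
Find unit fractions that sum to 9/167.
1/19 + 1/794 + 1/839788 + 1/1057864987628

Greedy algorithm:
9/167: ceiling(167/9) = 19, use 1/19
4/3173: ceiling(3173/4) = 794, use 1/794
3/2519362: ceiling(2519362/3) = 839788, use 1/839788
1/1057864987628: ceiling(1057864987628/1) = 1057864987628, use 1/1057864987628
Result: 9/167 = 1/19 + 1/794 + 1/839788 + 1/1057864987628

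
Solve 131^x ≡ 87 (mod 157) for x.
83

Baby-step giant-step with step n = ⌈√157⌉ = 13.
Baby steps 131^j mod 157 (j:value) for j=0..12: 0:1, 1:131, 2:48, 3:8, 4:106, 5:70, 6:64, 7:63, 8:89, 9:41, 10:33, 11:84, 12:14.
Giant-step multiplier: 131^(-13) ≡ 131^(156-13) = 131^143 ≡ 135 (mod 157).
Giant steps γ_i = 87·135^i mod 157: γ_0=87, γ_1=127, γ_2=32, γ_3=81, γ_4=102, γ_5=111, γ_6=70 (in table at j=5).
x = i·n + j = 6·13 + 5 = 83.
Check: 131^83 ≡ 87 (mod 157).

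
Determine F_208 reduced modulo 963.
942

Matrix identity: Q^n = [[F_(n+1), F_n], [F_n, F_(n-1)]] with Q = [[1,1],[1,0]].
n = 208 = 11010000₂. Square-and-multiply, entries mod 963:
Q^1 = [[1,1],[1,0]]
Q^3 = (Q^1)²·Q = [[3,2],[2,1]]
Q^6 = (Q^3)² = [[13,8],[8,5]]
Q^13 = (Q^6)²·Q = [[377,233],[233,144]]
Q^26 = (Q^13)² = [[929,55],[55,874]]
Q^52 = (Q^26)² = [[329,939],[939,353]]
Q^104 = (Q^52)² = [[961,3],[3,958]]
Q^208 = (Q^104)² = [[13,942],[942,34]]
F_208 mod 963 = Q^208[0][1] = 942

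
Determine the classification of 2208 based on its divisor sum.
abundant

Proper divisors of 2208: sum = 1 + 2 + 3 + 4 + 6 + 8 + 12 + 16 + ... + 368 + 552 + 736 + 1104 (23 divisors) = 3840
Since 3840 > 2208, 2208 is abundant.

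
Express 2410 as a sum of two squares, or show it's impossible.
3² + 49² (a=3, b=49)

Factorization: 2410 = 2 × 5 × 241
By Fermat: n is sum of two squares iff every prime p ≡ 3 (mod 4) appears to even power.
All primes ≡ 3 (mod 4) appear to even power.
Search a = 0, 1, 2, … for 2410 - a² a perfect square: first hit at a = 3: 2410 - 9 = 2401 = 49².
2410 = 3² + 49² = 9 + 2401 ✓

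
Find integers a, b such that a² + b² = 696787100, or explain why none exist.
Not possible

Factorization: 696787100 = 2^2 × 5^2 × 191^3
By Fermat: n is sum of two squares iff every prime p ≡ 3 (mod 4) appears to even power.
Prime(s) ≡ 3 (mod 4) with odd exponent: [(191, 3)]
Therefore 696787100 cannot be expressed as a² + b².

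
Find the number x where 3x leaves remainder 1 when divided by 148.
99

gcd(3, 148) = 1, so the inverse exists.
Extended Euclidean algorithm on (148, 3):
148 = 49 × 3 + 1  ⟹  1 = (1)·148 + (-49)·3
So (-49)·3 ≡ 1 (mod 148), i.e. 3^(-1) ≡ -49 ≡ 99 (mod 148).
Check: 3 × 99 = 297 ≡ 1 (mod 148)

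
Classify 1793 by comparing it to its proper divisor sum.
deficient

Proper divisors of 1793: sum = 1 + 11 + 163 = 175
Since 175 < 1793, 1793 is deficient.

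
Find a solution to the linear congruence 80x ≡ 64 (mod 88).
x ≡ 3 (mod 11)

gcd(80, 88) = 8, which divides 64, so solutions exist.
Divide through by 8: 10x ≡ 8 (mod 11).
Find 10^(-1) mod 11 by the extended Euclidean algorithm:
11 = 1 × 10 + 1  ⟹  1 = (1)·11 + (-1)·10
So (-1)·10 ≡ 1 (mod 11), i.e. 10^(-1) ≡ -1 ≡ 10 (mod 11).
x ≡ 10 × 8 = 80 ≡ 3 (mod 11).
Check: 80 × 3 = 240 ≡ 64 (mod 88).
x ≡ 3 (mod 11), giving 8 solutions mod 88.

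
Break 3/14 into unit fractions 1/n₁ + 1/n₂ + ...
1/5 + 1/70

Greedy algorithm:
3/14: ceiling(14/3) = 5, use 1/5
1/70: ceiling(70/1) = 70, use 1/70
Result: 3/14 = 1/5 + 1/70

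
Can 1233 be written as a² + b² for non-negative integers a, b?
12² + 33² (a=12, b=33)

Factorization: 1233 = 3^2 × 137
By Fermat: n is sum of two squares iff every prime p ≡ 3 (mod 4) appears to even power.
All primes ≡ 3 (mod 4) appear to even power.
Search a = 0, 1, 2, … for 1233 - a² a perfect square: first hit at a = 12: 1233 - 144 = 1089 = 33².
1233 = 12² + 33² = 144 + 1089 ✓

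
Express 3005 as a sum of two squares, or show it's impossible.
14² + 53² (a=14, b=53)

Factorization: 3005 = 5 × 601
By Fermat: n is sum of two squares iff every prime p ≡ 3 (mod 4) appears to even power.
All primes ≡ 3 (mod 4) appear to even power.
Search a = 0, 1, 2, … for 3005 - a² a perfect square: first hit at a = 14: 3005 - 196 = 2809 = 53².
3005 = 14² + 53² = 196 + 2809 ✓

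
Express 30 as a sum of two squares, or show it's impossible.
Not possible

Factorization: 30 = 2 × 3 × 5
By Fermat: n is sum of two squares iff every prime p ≡ 3 (mod 4) appears to even power.
Prime(s) ≡ 3 (mod 4) with odd exponent: [(3, 1)]
Therefore 30 cannot be expressed as a² + b².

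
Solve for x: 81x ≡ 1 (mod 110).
91

gcd(81, 110) = 1, so the inverse exists.
Extended Euclidean algorithm on (110, 81):
110 = 1 × 81 + 29  ⟹  29 = (1)·110 + (-1)·81
81 = 2 × 29 + 23  ⟹  23 = (-2)·110 + (3)·81
29 = 1 × 23 + 6  ⟹  6 = (3)·110 + (-4)·81
23 = 3 × 6 + 5  ⟹  5 = (-11)·110 + (15)·81
6 = 1 × 5 + 1  ⟹  1 = (14)·110 + (-19)·81
So (-19)·81 ≡ 1 (mod 110), i.e. 81^(-1) ≡ -19 ≡ 91 (mod 110).
Check: 81 × 91 = 7371 ≡ 1 (mod 110)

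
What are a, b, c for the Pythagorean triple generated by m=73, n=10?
(5229, 1460, 5429)

Euclid's formula: a = m² - n², b = 2mn, c = m² + n²
m = 73, n = 10
a = 73² - 10² = 5329 - 100 = 5229
b = 2 × 73 × 10 = 1460
c = 73² + 10² = 5329 + 100 = 5429
Verification: 5229² + 1460² = 27342441 + 2131600 = 29474041 = 5429² ✓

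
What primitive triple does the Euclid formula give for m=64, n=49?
(1695, 6272, 6497)

Euclid's formula: a = m² - n², b = 2mn, c = m² + n²
m = 64, n = 49
a = 64² - 49² = 4096 - 2401 = 1695
b = 2 × 64 × 49 = 6272
c = 64² + 49² = 4096 + 2401 = 6497
Verification: 1695² + 6272² = 2873025 + 39337984 = 42211009 = 6497² ✓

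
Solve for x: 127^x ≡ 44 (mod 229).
108

Baby-step giant-step with step n = ⌈√229⌉ = 16.
Baby steps 127^j mod 229 (j:value) for j=0..15: 0:1, 1:127, 2:99, 3:207, 4:183, 5:112, 6:26, 7:96, 8:55, 9:115, 10:178, 11:164, 12:218, 13:206, 14:56, 15:13.
Giant-step multiplier: 127^(-16) ≡ 127^(228-16) = 127^212 ≡ 167 (mod 229).
Giant steps γ_i = 44·167^i mod 229: γ_0=44, γ_1=20, γ_2=134, γ_3=165, γ_4=75, γ_5=159, γ_6=218 (in table at j=12).
x = i·n + j = 6·16 + 12 = 108.
Check: 127^108 ≡ 44 (mod 229).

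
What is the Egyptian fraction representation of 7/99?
1/15 + 1/248 + 1/122760

Greedy algorithm:
7/99: ceiling(99/7) = 15, use 1/15
2/495: ceiling(495/2) = 248, use 1/248
1/122760: ceiling(122760/1) = 122760, use 1/122760
Result: 7/99 = 1/15 + 1/248 + 1/122760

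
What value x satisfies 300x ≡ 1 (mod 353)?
333

gcd(300, 353) = 1, so the inverse exists.
Extended Euclidean algorithm on (353, 300):
353 = 1 × 300 + 53  ⟹  53 = (1)·353 + (-1)·300
300 = 5 × 53 + 35  ⟹  35 = (-5)·353 + (6)·300
53 = 1 × 35 + 18  ⟹  18 = (6)·353 + (-7)·300
35 = 1 × 18 + 17  ⟹  17 = (-11)·353 + (13)·300
18 = 1 × 17 + 1  ⟹  1 = (17)·353 + (-20)·300
So (-20)·300 ≡ 1 (mod 353), i.e. 300^(-1) ≡ -20 ≡ 333 (mod 353).
Check: 300 × 333 = 99900 ≡ 1 (mod 353)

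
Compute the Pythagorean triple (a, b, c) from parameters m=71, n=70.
(141, 9940, 9941)

Euclid's formula: a = m² - n², b = 2mn, c = m² + n²
m = 71, n = 70
a = 71² - 70² = 5041 - 4900 = 141
b = 2 × 71 × 70 = 9940
c = 71² + 70² = 5041 + 4900 = 9941
Verification: 141² + 9940² = 19881 + 98803600 = 98823481 = 9941² ✓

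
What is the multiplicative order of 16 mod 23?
11

23 is prime, so ord(16) divides φ(23) = 22.
Divisors of 22: 1, 2, 11, 22.
Repeated squaring: 16^1 ≡ 16, 16^2 ≡ 3, 16^4 ≡ 9, 16^8 ≡ 12, 16^16 ≡ 6 (mod 23).
Test 16^d mod 23 for each divisor d in increasing order:
16^1 ≡ 16
16^2 ≡ 3
16^11 = 16^8·16^2·16^1 ≡ 1  ← first divisor giving 1
The order is 11.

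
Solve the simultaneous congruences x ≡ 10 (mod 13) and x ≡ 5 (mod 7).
75

Using Chinese Remainder Theorem:
M = 13 × 7 = 91
M1 = 7, M2 = 13
y1 = 7^(-1) mod 13 = 2
y2 = 13^(-1) mod 7 = 6
x = (10×7×2 + 5×13×6) mod 91 = 75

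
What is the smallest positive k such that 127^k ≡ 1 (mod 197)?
98

197 is prime, so ord(127) divides φ(197) = 196.
Divisors of 196: 1, 2, 4, 7, 14, 28, 49, 98, 196.
Repeated squaring: 127^1 ≡ 127, 127^2 ≡ 172, 127^4 ≡ 34, 127^8 ≡ 171, 127^16 ≡ 85, 127^32 ≡ 133, 127^64 ≡ 156, 127^128 ≡ 105 (mod 197).
Test 127^d mod 197 for each divisor d in increasing order:
127^1 ≡ 127
127^2 ≡ 172
127^4 ≡ 34
127^7 = 127^4·127^2·127^1 ≡ 6
127^14 = 127^8·127^4·127^2 ≡ 36
127^28 = 127^16·127^8·127^4 ≡ 114
127^49 = 127^32·127^16·127^1 ≡ 196
127^98 = 127^64·127^32·127^2 ≡ 1  ← first divisor giving 1
The order is 98.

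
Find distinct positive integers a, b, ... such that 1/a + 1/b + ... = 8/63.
1/8 + 1/504

Greedy algorithm:
8/63: ceiling(63/8) = 8, use 1/8
1/504: ceiling(504/1) = 504, use 1/504
Result: 8/63 = 1/8 + 1/504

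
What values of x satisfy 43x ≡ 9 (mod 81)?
x ≡ 36 (mod 81)

gcd(43, 81) = 1, which divides 9, so solutions exist.
Find 43^(-1) mod 81 by the extended Euclidean algorithm:
81 = 1 × 43 + 38  ⟹  38 = (1)·81 + (-1)·43
43 = 1 × 38 + 5  ⟹  5 = (-1)·81 + (2)·43
38 = 7 × 5 + 3  ⟹  3 = (8)·81 + (-15)·43
5 = 1 × 3 + 2  ⟹  2 = (-9)·81 + (17)·43
3 = 1 × 2 + 1  ⟹  1 = (17)·81 + (-32)·43
So (-32)·43 ≡ 1 (mod 81), i.e. 43^(-1) ≡ -32 ≡ 49 (mod 81).
x ≡ 49 × 9 = 441 ≡ 36 (mod 81).
Check: 43 × 36 = 1548 ≡ 9 (mod 81).
Unique solution: x ≡ 36 (mod 81)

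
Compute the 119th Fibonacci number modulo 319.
100

Matrix identity: Q^n = [[F_(n+1), F_n], [F_n, F_(n-1)]] with Q = [[1,1],[1,0]].
n = 119 = 1110111₂. Square-and-multiply, entries mod 319:
Q^1 = [[1,1],[1,0]]
Q^3 = (Q^1)²·Q = [[3,2],[2,1]]
Q^7 = (Q^3)²·Q = [[21,13],[13,8]]
Q^14 = (Q^7)² = [[291,58],[58,233]]
Q^29 = (Q^14)²·Q = [[88,1],[1,87]]
Q^59 = (Q^29)²·Q = [[264,89],[89,175]]
Q^119 = (Q^59)²·Q = [[253,100],[100,153]]
F_119 mod 319 = Q^119[0][1] = 100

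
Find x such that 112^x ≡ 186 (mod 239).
162

Baby-step giant-step with step n = ⌈√239⌉ = 16.
Baby steps 112^j mod 239 (j:value) for j=0..15: 0:1, 1:112, 2:116, 3:86, 4:72, 5:177, 6:226, 7:217, 8:165, 9:77, 10:20, 11:89, 12:169, 13:47, 14:6, 15:194.
Giant-step multiplier: 112^(-16) ≡ 112^(238-16) = 112^222 ≡ 91 (mod 239).
Giant steps γ_i = 186·91^i mod 239: γ_0=186, γ_1=196, γ_2=150, γ_3=27, γ_4=67, γ_5=122, γ_6=108, γ_7=29, γ_8=10, γ_9=193, γ_10=116 (in table at j=2).
x = i·n + j = 10·16 + 2 = 162.
Check: 112^162 ≡ 186 (mod 239).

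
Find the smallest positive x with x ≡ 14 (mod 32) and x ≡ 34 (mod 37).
1070

Using Chinese Remainder Theorem:
M = 32 × 37 = 1184
M1 = 37, M2 = 32
y1 = 37^(-1) mod 32 = 13
y2 = 32^(-1) mod 37 = 22
x = (14×37×13 + 34×32×22) mod 1184 = 1070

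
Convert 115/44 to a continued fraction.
[2; 1, 1, 1, 1, 2, 3]

Euclidean algorithm steps:
115 = 2 × 44 + 27
44 = 1 × 27 + 17
27 = 1 × 17 + 10
17 = 1 × 10 + 7
10 = 1 × 7 + 3
7 = 2 × 3 + 1
3 = 3 × 1 + 0
Continued fraction: [2; 1, 1, 1, 1, 2, 3]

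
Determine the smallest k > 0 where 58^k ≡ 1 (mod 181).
180

181 is prime, so ord(58) divides φ(181) = 180.
Divisors of 180: 1, 2, 3, 4, 5, 6, 9, 10, 12, 15, 18, 20, 30, 36, 45, 60, 90, 180.
Repeated squaring: 58^1 ≡ 58, 58^2 ≡ 106, 58^4 ≡ 14, 58^8 ≡ 15, 58^16 ≡ 44, 58^32 ≡ 126, 58^64 ≡ 129, 58^128 ≡ 170 (mod 181).
Test 58^d mod 181 for each divisor d in increasing order:
58^1 ≡ 58
58^2 ≡ 106
58^3 = 58^2·58^1 ≡ 175
58^4 ≡ 14
58^5 = 58^4·58^1 ≡ 88
58^6 = 58^4·58^2 ≡ 36
58^9 = 58^8·58^1 ≡ 146
58^10 = 58^8·58^2 ≡ 142
58^12 = 58^8·58^4 ≡ 29
58^15 = 58^8·58^4·58^2·58^1 ≡ 7
58^18 = 58^16·58^2 ≡ 139
58^20 = 58^16·58^4 ≡ 73
58^30 = 58^16·58^8·58^4·58^2 ≡ 49
58^36 = 58^32·58^4 ≡ 135
58^45 = 58^32·58^8·58^4·58^1 ≡ 162
58^60 = 58^32·58^16·58^8·58^4 ≡ 48
58^90 = 58^64·58^16·58^8·58^2 ≡ 180
58^180 = 58^128·58^32·58^16·58^4 ≡ 1  ← first divisor giving 1
The order is 180.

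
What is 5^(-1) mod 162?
65

gcd(5, 162) = 1, so the inverse exists.
Extended Euclidean algorithm on (162, 5):
162 = 32 × 5 + 2  ⟹  2 = (1)·162 + (-32)·5
5 = 2 × 2 + 1  ⟹  1 = (-2)·162 + (65)·5
So (65)·5 ≡ 1 (mod 162), i.e. 5^(-1) ≡ 65 (mod 162).
Check: 5 × 65 = 325 ≡ 1 (mod 162)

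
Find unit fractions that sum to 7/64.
1/10 + 1/107 + 1/34240

Greedy algorithm:
7/64: ceiling(64/7) = 10, use 1/10
3/320: ceiling(320/3) = 107, use 1/107
1/34240: ceiling(34240/1) = 34240, use 1/34240
Result: 7/64 = 1/10 + 1/107 + 1/34240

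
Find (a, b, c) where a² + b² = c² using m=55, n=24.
(2449, 2640, 3601)

Euclid's formula: a = m² - n², b = 2mn, c = m² + n²
m = 55, n = 24
a = 55² - 24² = 3025 - 576 = 2449
b = 2 × 55 × 24 = 2640
c = 55² + 24² = 3025 + 576 = 3601
Verification: 2449² + 2640² = 5997601 + 6969600 = 12967201 = 3601² ✓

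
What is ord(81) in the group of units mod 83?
41

83 is prime, so ord(81) divides φ(83) = 82.
Divisors of 82: 1, 2, 41, 82.
Repeated squaring: 81^1 ≡ 81, 81^2 ≡ 4, 81^4 ≡ 16, 81^8 ≡ 7, 81^16 ≡ 49, 81^32 ≡ 77, 81^64 ≡ 36 (mod 83).
Test 81^d mod 83 for each divisor d in increasing order:
81^1 ≡ 81
81^2 ≡ 4
81^41 = 81^32·81^8·81^1 ≡ 1  ← first divisor giving 1
The order is 41.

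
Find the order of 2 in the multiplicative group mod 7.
3

7 is prime, so ord(2) divides φ(7) = 6.
Divisors of 6: 1, 2, 3, 6.
Repeated squaring: 2^1 ≡ 2, 2^2 ≡ 4, 2^4 ≡ 2 (mod 7).
Test 2^d mod 7 for each divisor d in increasing order:
2^1 ≡ 2
2^2 ≡ 4
2^3 = 2^2·2^1 ≡ 1  ← first divisor giving 1
The order is 3.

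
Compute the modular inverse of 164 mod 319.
142

gcd(164, 319) = 1, so the inverse exists.
Extended Euclidean algorithm on (319, 164):
319 = 1 × 164 + 155  ⟹  155 = (1)·319 + (-1)·164
164 = 1 × 155 + 9  ⟹  9 = (-1)·319 + (2)·164
155 = 17 × 9 + 2  ⟹  2 = (18)·319 + (-35)·164
9 = 4 × 2 + 1  ⟹  1 = (-73)·319 + (142)·164
So (142)·164 ≡ 1 (mod 319), i.e. 164^(-1) ≡ 142 (mod 319).
Check: 164 × 142 = 23288 ≡ 1 (mod 319)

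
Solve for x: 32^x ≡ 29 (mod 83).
68

Baby-step giant-step with step n = ⌈√83⌉ = 10.
Baby steps 32^j mod 83 (j:value) for j=0..9: 0:1, 1:32, 2:28, 3:66, 4:37, 5:22, 6:40, 7:35, 8:41, 9:67.
Giant-step multiplier: 32^(-10) ≡ 32^(82-10) = 32^72 ≡ 77 (mod 83).
Giant steps γ_i = 29·77^i mod 83: γ_0=29, γ_1=75, γ_2=48, γ_3=44, γ_4=68, γ_5=7, γ_6=41 (in table at j=8).
x = i·n + j = 6·10 + 8 = 68.
Check: 32^68 ≡ 29 (mod 83).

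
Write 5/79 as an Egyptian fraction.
1/16 + 1/1264

Greedy algorithm:
5/79: ceiling(79/5) = 16, use 1/16
1/1264: ceiling(1264/1) = 1264, use 1/1264
Result: 5/79 = 1/16 + 1/1264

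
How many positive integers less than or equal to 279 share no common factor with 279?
180

279 = 3^2 × 31
φ(n) = n × ∏(1 - 1/p) for each prime p dividing n
φ(279) = 279 × (1 - 1/3) × (1 - 1/31) = 180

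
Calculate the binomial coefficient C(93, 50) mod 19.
2

Using Lucas' theorem:
Write n=93 and k=50 in base 19:
n in base 19: [4, 17]
k in base 19: [2, 12]
C(93,50) mod 19 = ∏ C(n_i, k_i) mod 19
Digit binomials (mod 19): C(4,2) = 6; C(17,12) = 6188 ≡ 13
Product: 6 × 13 = 78 ≡ 2 (mod 19)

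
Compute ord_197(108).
196

197 is prime, so ord(108) divides φ(197) = 196.
Divisors of 196: 1, 2, 4, 7, 14, 28, 49, 98, 196.
Repeated squaring: 108^1 ≡ 108, 108^2 ≡ 41, 108^4 ≡ 105, 108^8 ≡ 190, 108^16 ≡ 49, 108^32 ≡ 37, 108^64 ≡ 187, 108^128 ≡ 100 (mod 197).
Test 108^d mod 197 for each divisor d in increasing order:
108^1 ≡ 108
108^2 ≡ 41
108^4 ≡ 105
108^7 = 108^4·108^2·108^1 ≡ 20
108^14 = 108^8·108^4·108^2 ≡ 6
108^28 = 108^16·108^8·108^4 ≡ 36
108^49 = 108^32·108^16·108^1 ≡ 183
108^98 = 108^64·108^32·108^2 ≡ 196
108^196 = 108^128·108^64·108^4 ≡ 1  ← first divisor giving 1
The order is 196.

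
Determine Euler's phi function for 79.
78

79 = 79
φ(n) = n × ∏(1 - 1/p) for each prime p dividing n
φ(79) = 79 × (1 - 1/79) = 78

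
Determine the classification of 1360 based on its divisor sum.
abundant

Proper divisors of 1360: sum = 1 + 2 + 4 + 5 + 8 + 10 + 16 + 17 + ... + 170 + 272 + 340 + 680 (19 divisors) = 1988
Since 1988 > 1360, 1360 is abundant.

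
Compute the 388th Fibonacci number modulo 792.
219

Matrix identity: Q^n = [[F_(n+1), F_n], [F_n, F_(n-1)]] with Q = [[1,1],[1,0]].
n = 388 = 110000100₂. Square-and-multiply, entries mod 792:
Q^1 = [[1,1],[1,0]]
Q^3 = (Q^1)²·Q = [[3,2],[2,1]]
Q^6 = (Q^3)² = [[13,8],[8,5]]
Q^12 = (Q^6)² = [[233,144],[144,89]]
Q^24 = (Q^12)² = [[577,432],[432,145]]
Q^48 = (Q^24)² = [[1,648],[648,145]]
Q^97 = (Q^48)²·Q = [[505,145],[145,360]]
Q^194 = (Q^97)² = [[434,289],[289,145]]
Q^388 = (Q^194)² = [[221,219],[219,2]]
F_388 mod 792 = Q^388[0][1] = 219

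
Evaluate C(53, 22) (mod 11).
6

Using Lucas' theorem:
Write n=53 and k=22 in base 11:
n in base 11: [4, 9]
k in base 11: [2, 0]
C(53,22) mod 11 = ∏ C(n_i, k_i) mod 11
Digit binomials (mod 11): C(4,2) = 6; C(9,0) = 1
Product: 6 × 1 = 6 ≡ 6 (mod 11)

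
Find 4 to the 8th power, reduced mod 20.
16

Repeated squaring. Binary of 8 = 1000.
4^1 ≡ 4 (mod 20); 4^2 ≡ 16 (mod 20); 4^4 ≡ 16 (mod 20); 4^8 ≡ 16 (mod 20)
4^8 = 4^8 ≡ 16 (mod 20)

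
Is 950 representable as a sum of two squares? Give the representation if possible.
Not possible

Factorization: 950 = 2 × 5^2 × 19
By Fermat: n is sum of two squares iff every prime p ≡ 3 (mod 4) appears to even power.
Prime(s) ≡ 3 (mod 4) with odd exponent: [(19, 1)]
Therefore 950 cannot be expressed as a² + b².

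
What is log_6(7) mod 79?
73

Baby-step giant-step with step n = ⌈√79⌉ = 9.
Baby steps 6^j mod 79 (j:value) for j=0..8: 0:1, 1:6, 2:36, 3:58, 4:32, 5:34, 6:46, 7:39, 8:76.
Giant-step multiplier: 6^(-9) ≡ 6^(78-9) = 6^69 ≡ 57 (mod 79).
Giant steps γ_i = 7·57^i mod 79: γ_0=7, γ_1=4, γ_2=70, γ_3=40, γ_4=68, γ_5=5, γ_6=48, γ_7=50, γ_8=6 (in table at j=1).
x = i·n + j = 8·9 + 1 = 73.
Check: 6^73 ≡ 7 (mod 79).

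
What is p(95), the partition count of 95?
104651419

p(n) counts ways to write n as a sum of positive integers (order ignored).
Euler's pentagonal recurrence: p(k) = p(k-1) + p(k-2) - p(k-5) - p(k-7) + p(k-12) + p(k-15) - ... (offsets j(3j∓1)/2, signs ++--, p(0)=1, p(<0)=0).
DP table for k = 0..94: p(0)=1, p(1)=1, p(2)=2, p(3)=3, p(4)=5, p(5)=7, p(6)=11, p(7)=15, p(8)=22, p(9)=30, p(10)=42, p(11)=56, p(12)=77, p(13)=101, p(14)=135, p(15)=176, p(16)=231, p(17)=297, p(18)=385, p(19)=490, p(20)=627, p(21)=792, p(22)=1002, p(23)=1255, p(24)=1575, p(25)=1958, p(26)=2436, p(27)=3010, p(28)=3718, p(29)=4565, p(30)=5604, p(31)=6842, p(32)=8349, p(33)=10143, p(34)=12310, p(35)=14883, p(36)=17977, p(37)=21637, p(38)=26015, p(39)=31185, p(40)=37338, p(41)=44583, p(42)=53174, p(43)=63261, p(44)=75175, p(45)=89134, p(46)=105558, p(47)=124754, p(48)=147273, p(49)=173525, p(50)=204226, p(51)=239943, p(52)=281589, p(53)=329931, p(54)=386155, p(55)=451276, p(56)=526823, p(57)=614154, p(58)=715220, p(59)=831820, p(60)=966467, p(61)=1121505, p(62)=1300156, p(63)=1505499, p(64)=1741630, p(65)=2012558, p(66)=2323520, p(67)=2679689, p(68)=3087735, p(69)=3554345, p(70)=4087968, p(71)=4697205, p(72)=5392783, p(73)=6185689, p(74)=7089500, p(75)=8118264, p(76)=9289091, p(77)=10619863, p(78)=12132164, p(79)=13848650, p(80)=15796476, p(81)=18004327, p(82)=20506255, p(83)=23338469, p(84)=26543660, p(85)=30167357, p(86)=34262962, p(87)=38887673, p(88)=44108109, p(89)=49995925, p(90)=56634173, p(91)=64112359, p(92)=72533807, p(93)=82010177, p(94)=92669720.
Final step: p(95) = p(94) + p(93) - p(90) - p(88) + p(83) + p(80) - p(73) - p(69) + p(60) + p(55) - p(44) - p(38) + p(25) + p(18) - p(3)
= 92669720 + 82010177 - 56634173 - 44108109 + 23338469 + 15796476 - 6185689 - 3554345 + 966467 + 451276 - 75175 - 26015 + 1958 + 385 - 3
= 104651419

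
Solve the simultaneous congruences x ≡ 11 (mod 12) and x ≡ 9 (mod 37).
83

Using Chinese Remainder Theorem:
M = 12 × 37 = 444
M1 = 37, M2 = 12
y1 = 37^(-1) mod 12 = 1
y2 = 12^(-1) mod 37 = 34
x = (11×37×1 + 9×12×34) mod 444 = 83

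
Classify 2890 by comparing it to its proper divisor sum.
deficient

Proper divisors of 2890: sum = 1 + 2 + 5 + 10 + 17 + 34 + 85 + 170 + 289 + 578 + 1445 = 2636
Since 2636 < 2890, 2890 is deficient.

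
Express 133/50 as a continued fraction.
[2; 1, 1, 1, 16]

Euclidean algorithm steps:
133 = 2 × 50 + 33
50 = 1 × 33 + 17
33 = 1 × 17 + 16
17 = 1 × 16 + 1
16 = 16 × 1 + 0
Continued fraction: [2; 1, 1, 1, 16]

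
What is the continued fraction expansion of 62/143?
[0; 2, 3, 3, 1, 4]

Euclidean algorithm steps:
62 = 0 × 143 + 62
143 = 2 × 62 + 19
62 = 3 × 19 + 5
19 = 3 × 5 + 4
5 = 1 × 4 + 1
4 = 4 × 1 + 0
Continued fraction: [0; 2, 3, 3, 1, 4]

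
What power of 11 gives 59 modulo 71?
43

Baby-step giant-step with step n = ⌈√71⌉ = 9.
Baby steps 11^j mod 71 (j:value) for j=0..8: 0:1, 1:11, 2:50, 3:53, 4:15, 5:23, 6:40, 7:14, 8:12.
Giant-step multiplier: 11^(-9) ≡ 11^(70-9) = 11^61 ≡ 7 (mod 71).
Giant steps γ_i = 59·7^i mod 71: γ_0=59, γ_1=58, γ_2=51, γ_3=2, γ_4=14 (in table at j=7).
x = i·n + j = 4·9 + 7 = 43.
Check: 11^43 ≡ 59 (mod 71).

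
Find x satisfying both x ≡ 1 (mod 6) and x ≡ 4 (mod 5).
19

Using Chinese Remainder Theorem:
M = 6 × 5 = 30
M1 = 5, M2 = 6
y1 = 5^(-1) mod 6 = 5
y2 = 6^(-1) mod 5 = 1
x = (1×5×5 + 4×6×1) mod 30 = 19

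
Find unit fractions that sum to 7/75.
1/11 + 1/413 + 1/340725

Greedy algorithm:
7/75: ceiling(75/7) = 11, use 1/11
2/825: ceiling(825/2) = 413, use 1/413
1/340725: ceiling(340725/1) = 340725, use 1/340725
Result: 7/75 = 1/11 + 1/413 + 1/340725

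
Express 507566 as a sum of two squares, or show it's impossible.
Not possible

Factorization: 507566 = 2 × 19^3 × 37
By Fermat: n is sum of two squares iff every prime p ≡ 3 (mod 4) appears to even power.
Prime(s) ≡ 3 (mod 4) with odd exponent: [(19, 3)]
Therefore 507566 cannot be expressed as a² + b².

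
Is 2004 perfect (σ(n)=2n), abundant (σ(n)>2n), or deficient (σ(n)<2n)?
abundant

Proper divisors of 2004: sum = 1 + 2 + 3 + 4 + 6 + 12 + 167 + 334 + 501 + 668 + 1002 = 2700
Since 2700 > 2004, 2004 is abundant.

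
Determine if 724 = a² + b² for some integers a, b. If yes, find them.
18² + 20² (a=18, b=20)

Factorization: 724 = 2^2 × 181
By Fermat: n is sum of two squares iff every prime p ≡ 3 (mod 4) appears to even power.
All primes ≡ 3 (mod 4) appear to even power.
Search a = 0, 1, 2, … for 724 - a² a perfect square: first hit at a = 18: 724 - 324 = 400 = 20².
724 = 18² + 20² = 324 + 400 ✓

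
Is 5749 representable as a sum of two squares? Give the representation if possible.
50² + 57² (a=50, b=57)

Factorization: 5749 = 5749
By Fermat: n is sum of two squares iff every prime p ≡ 3 (mod 4) appears to even power.
All primes ≡ 3 (mod 4) appear to even power.
Search a = 0, 1, 2, … for 5749 - a² a perfect square: first hit at a = 50: 5749 - 2500 = 3249 = 57².
5749 = 50² + 57² = 2500 + 3249 ✓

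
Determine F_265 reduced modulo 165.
115

Matrix identity: Q^n = [[F_(n+1), F_n], [F_n, F_(n-1)]] with Q = [[1,1],[1,0]].
n = 265 = 100001001₂. Square-and-multiply, entries mod 165:
Q^1 = [[1,1],[1,0]]
Q^2 = (Q^1)² = [[2,1],[1,1]]
Q^4 = (Q^2)² = [[5,3],[3,2]]
Q^8 = (Q^4)² = [[34,21],[21,13]]
Q^16 = (Q^8)² = [[112,162],[162,115]]
Q^33 = (Q^16)²·Q = [[157,13],[13,144]]
Q^66 = (Q^33)² = [[68,118],[118,115]]
Q^132 = (Q^66)² = [[68,144],[144,89]]
Q^265 = (Q^132)²·Q = [[118,115],[115,3]]
F_265 mod 165 = Q^265[0][1] = 115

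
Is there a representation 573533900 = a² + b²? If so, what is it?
Not possible

Factorization: 573533900 = 2^2 × 5^2 × 179^3
By Fermat: n is sum of two squares iff every prime p ≡ 3 (mod 4) appears to even power.
Prime(s) ≡ 3 (mod 4) with odd exponent: [(179, 3)]
Therefore 573533900 cannot be expressed as a² + b².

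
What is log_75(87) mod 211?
156

Baby-step giant-step with step n = ⌈√211⌉ = 15.
Baby steps 75^j mod 211 (j:value) for j=0..14: 0:1, 1:75, 2:139, 3:86, 4:120, 5:138, 6:11, 7:192, 8:52, 9:102, 10:54, 11:41, 12:121, 13:2, 14:150.
Giant-step multiplier: 75^(-15) ≡ 75^(210-15) = 75^195 ≡ 63 (mod 211).
Giant steps γ_i = 87·63^i mod 211: γ_0=87, γ_1=206, γ_2=107, γ_3=200, γ_4=151, γ_5=18, γ_6=79, γ_7=124, γ_8=5, γ_9=104, γ_10=11 (in table at j=6).
x = i·n + j = 10·15 + 6 = 156.
Check: 75^156 ≡ 87 (mod 211).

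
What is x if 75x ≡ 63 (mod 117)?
x ≡ 18 (mod 39)

gcd(75, 117) = 3, which divides 63, so solutions exist.
Divide through by 3: 25x ≡ 21 (mod 39).
Find 25^(-1) mod 39 by the extended Euclidean algorithm:
39 = 1 × 25 + 14  ⟹  14 = (1)·39 + (-1)·25
25 = 1 × 14 + 11  ⟹  11 = (-1)·39 + (2)·25
14 = 1 × 11 + 3  ⟹  3 = (2)·39 + (-3)·25
11 = 3 × 3 + 2  ⟹  2 = (-7)·39 + (11)·25
3 = 1 × 2 + 1  ⟹  1 = (9)·39 + (-14)·25
So (-14)·25 ≡ 1 (mod 39), i.e. 25^(-1) ≡ -14 ≡ 25 (mod 39).
x ≡ 25 × 21 = 525 ≡ 18 (mod 39).
Check: 75 × 18 = 1350 ≡ 63 (mod 117).
x ≡ 18 (mod 39), giving 3 solutions mod 117.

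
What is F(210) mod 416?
312

Matrix identity: Q^n = [[F_(n+1), F_n], [F_n, F_(n-1)]] with Q = [[1,1],[1,0]].
n = 210 = 11010010₂. Square-and-multiply, entries mod 416:
Q^1 = [[1,1],[1,0]]
Q^3 = (Q^1)²·Q = [[3,2],[2,1]]
Q^6 = (Q^3)² = [[13,8],[8,5]]
Q^13 = (Q^6)²·Q = [[377,233],[233,144]]
Q^26 = (Q^13)² = [[66,337],[337,145]]
Q^52 = (Q^26)² = [[197,387],[387,226]]
Q^105 = (Q^52)²·Q = [[343,130],[130,213]]
Q^210 = (Q^105)² = [[181,312],[312,285]]
F_210 mod 416 = Q^210[0][1] = 312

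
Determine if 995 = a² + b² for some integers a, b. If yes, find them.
Not possible

Factorization: 995 = 5 × 199
By Fermat: n is sum of two squares iff every prime p ≡ 3 (mod 4) appears to even power.
Prime(s) ≡ 3 (mod 4) with odd exponent: [(199, 1)]
Therefore 995 cannot be expressed as a² + b².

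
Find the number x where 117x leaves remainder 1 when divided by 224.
157

gcd(117, 224) = 1, so the inverse exists.
Extended Euclidean algorithm on (224, 117):
224 = 1 × 117 + 107  ⟹  107 = (1)·224 + (-1)·117
117 = 1 × 107 + 10  ⟹  10 = (-1)·224 + (2)·117
107 = 10 × 10 + 7  ⟹  7 = (11)·224 + (-21)·117
10 = 1 × 7 + 3  ⟹  3 = (-12)·224 + (23)·117
7 = 2 × 3 + 1  ⟹  1 = (35)·224 + (-67)·117
So (-67)·117 ≡ 1 (mod 224), i.e. 117^(-1) ≡ -67 ≡ 157 (mod 224).
Check: 117 × 157 = 18369 ≡ 1 (mod 224)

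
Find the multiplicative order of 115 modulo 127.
63

127 is prime, so ord(115) divides φ(127) = 126.
Divisors of 126: 1, 2, 3, 6, 7, 9, 14, 18, 21, 42, 63, 126.
Repeated squaring: 115^1 ≡ 115, 115^2 ≡ 17, 115^4 ≡ 35, 115^8 ≡ 82, 115^16 ≡ 120, 115^32 ≡ 49, 115^64 ≡ 115 (mod 127).
Test 115^d mod 127 for each divisor d in increasing order:
115^1 ≡ 115
115^2 ≡ 17
115^3 = 115^2·115^1 ≡ 50
115^6 = 115^4·115^2 ≡ 87
115^7 = 115^4·115^2·115^1 ≡ 99
115^9 = 115^8·115^1 ≡ 32
115^14 = 115^8·115^4·115^2 ≡ 22
115^18 = 115^16·115^2 ≡ 8
115^21 = 115^16·115^4·115^1 ≡ 19
115^42 = 115^32·115^8·115^2 ≡ 107
115^63 = 115^32·115^16·115^8·115^4·115^2·115^1 ≡ 1  ← first divisor giving 1
The order is 63.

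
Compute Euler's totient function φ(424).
208

424 = 2^3 × 53
φ(n) = n × ∏(1 - 1/p) for each prime p dividing n
φ(424) = 424 × (1 - 1/2) × (1 - 1/53) = 208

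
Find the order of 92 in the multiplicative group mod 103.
51

103 is prime, so ord(92) divides φ(103) = 102.
Divisors of 102: 1, 2, 3, 6, 17, 34, 51, 102.
Repeated squaring: 92^1 ≡ 92, 92^2 ≡ 18, 92^4 ≡ 15, 92^8 ≡ 19, 92^16 ≡ 52, 92^32 ≡ 26, 92^64 ≡ 58 (mod 103).
Test 92^d mod 103 for each divisor d in increasing order:
92^1 ≡ 92
92^2 ≡ 18
92^3 = 92^2·92^1 ≡ 8
92^6 = 92^4·92^2 ≡ 64
92^17 = 92^16·92^1 ≡ 46
92^34 = 92^32·92^2 ≡ 56
92^51 = 92^32·92^16·92^2·92^1 ≡ 1  ← first divisor giving 1
The order is 51.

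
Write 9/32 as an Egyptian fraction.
1/4 + 1/32

Greedy algorithm:
9/32: ceiling(32/9) = 4, use 1/4
1/32: ceiling(32/1) = 32, use 1/32
Result: 9/32 = 1/4 + 1/32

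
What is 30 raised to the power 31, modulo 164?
140

Repeated squaring. Binary of 31 = 11111.
30^1 ≡ 30 (mod 164); 30^2 ≡ 80 (mod 164); 30^4 ≡ 4 (mod 164); 30^8 ≡ 16 (mod 164); 30^16 ≡ 92 (mod 164)
30^31 = 30^1 × 30^2 × 30^4 × 30^8 × 30^16 ≡ 140 (mod 164)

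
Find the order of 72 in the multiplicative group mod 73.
2

73 is prime, so ord(72) divides φ(73) = 72.
Divisors of 72: 1, 2, 3, 4, 6, 8, 9, 12, 18, 24, 36, 72.
Repeated squaring: 72^1 ≡ 72, 72^2 ≡ 1, 72^4 ≡ 1, 72^8 ≡ 1, 72^16 ≡ 1, 72^32 ≡ 1, 72^64 ≡ 1 (mod 73).
Test 72^d mod 73 for each divisor d in increasing order:
72^1 ≡ 72
72^2 ≡ 1  ← first divisor giving 1
The order is 2.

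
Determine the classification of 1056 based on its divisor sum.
abundant

Proper divisors of 1056: sum = 1 + 2 + 3 + 4 + 6 + 8 + 11 + 12 + ... + 176 + 264 + 352 + 528 (23 divisors) = 1968
Since 1968 > 1056, 1056 is abundant.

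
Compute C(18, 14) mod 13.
5

Using Lucas' theorem:
Write n=18 and k=14 in base 13:
n in base 13: [1, 5]
k in base 13: [1, 1]
C(18,14) mod 13 = ∏ C(n_i, k_i) mod 13
Digit binomials (mod 13): C(1,1) = 1; C(5,1) = 5
Product: 1 × 5 = 5 ≡ 5 (mod 13)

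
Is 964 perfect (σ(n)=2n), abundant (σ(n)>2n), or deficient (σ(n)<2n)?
deficient

Proper divisors of 964: sum = 1 + 2 + 4 + 241 + 482 = 730
Since 730 < 964, 964 is deficient.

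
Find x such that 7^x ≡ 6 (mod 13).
7

Baby-step giant-step with step n = ⌈√13⌉ = 4.
Baby steps 7^j mod 13 (j:value) for j=0..3: 0:1, 1:7, 2:10, 3:5.
Giant-step multiplier: 7^(-4) ≡ 7^(12-4) = 7^8 ≡ 3 (mod 13).
Giant steps γ_i = 6·3^i mod 13: γ_0=6, γ_1=5 (in table at j=3).
x = i·n + j = 1·4 + 3 = 7.
Check: 7^7 ≡ 6 (mod 13).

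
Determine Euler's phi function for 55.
40

55 = 5 × 11
φ(n) = n × ∏(1 - 1/p) for each prime p dividing n
φ(55) = 55 × (1 - 1/5) × (1 - 1/11) = 40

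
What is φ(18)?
6

18 = 2 × 3^2
φ(n) = n × ∏(1 - 1/p) for each prime p dividing n
φ(18) = 18 × (1 - 1/2) × (1 - 1/3) = 6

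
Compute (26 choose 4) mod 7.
5

Using Lucas' theorem:
Write n=26 and k=4 in base 7:
n in base 7: [3, 5]
k in base 7: [0, 4]
C(26,4) mod 7 = ∏ C(n_i, k_i) mod 7
Digit binomials (mod 7): C(3,0) = 1; C(5,4) = 5
Product: 1 × 5 = 5 ≡ 5 (mod 7)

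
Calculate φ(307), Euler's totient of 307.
306

307 = 307
φ(n) = n × ∏(1 - 1/p) for each prime p dividing n
φ(307) = 307 × (1 - 1/307) = 306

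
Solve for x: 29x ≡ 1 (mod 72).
5

gcd(29, 72) = 1, so the inverse exists.
Extended Euclidean algorithm on (72, 29):
72 = 2 × 29 + 14  ⟹  14 = (1)·72 + (-2)·29
29 = 2 × 14 + 1  ⟹  1 = (-2)·72 + (5)·29
So (5)·29 ≡ 1 (mod 72), i.e. 29^(-1) ≡ 5 (mod 72).
Check: 29 × 5 = 145 ≡ 1 (mod 72)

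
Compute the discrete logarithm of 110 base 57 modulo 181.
69

Baby-step giant-step with step n = ⌈√181⌉ = 14.
Baby steps 57^j mod 181 (j:value) for j=0..13: 0:1, 1:57, 2:172, 3:30, 4:81, 5:92, 6:176, 7:77, 8:45, 9:31, 10:138, 11:83, 12:25, 13:158.
Giant-step multiplier: 57^(-14) ≡ 57^(180-14) = 57^166 ≡ 37 (mod 181).
Giant steps γ_i = 110·37^i mod 181: γ_0=110, γ_1=88, γ_2=179, γ_3=107, γ_4=158 (in table at j=13).
x = i·n + j = 4·14 + 13 = 69.
Check: 57^69 ≡ 110 (mod 181).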